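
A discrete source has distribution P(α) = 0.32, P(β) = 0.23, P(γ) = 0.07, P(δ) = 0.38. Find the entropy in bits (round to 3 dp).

1.813 bits

H = −Σ pᵢ log₂ pᵢ.
−0.32·log₂(0.32) = 0.5260
−0.23·log₂(0.23) = 0.4877
−0.07·log₂(0.07) = 0.2686
−0.38·log₂(0.38) = 0.5305
Sum ≈ 1.8127 → 1.813 bits.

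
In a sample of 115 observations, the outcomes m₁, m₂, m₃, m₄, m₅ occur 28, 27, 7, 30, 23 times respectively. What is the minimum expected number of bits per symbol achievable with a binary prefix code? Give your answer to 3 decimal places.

Probabilities are the counts divided by 115.
Repeatedly combine the two least-probable nodes; the expected code length is the sum of the merged weights.
merge 7/115 + 1/5 → 6/23
merge 27/115 + 28/115 → 11/23
merge 6/23 + 6/23 → 12/23
merge 11/23 + 12/23 → 1
L = 6/23 + 11/23 + 12/23 + 1 = 52/23 ≈ 2.261 bits/symbol.

2.261 bits/symbol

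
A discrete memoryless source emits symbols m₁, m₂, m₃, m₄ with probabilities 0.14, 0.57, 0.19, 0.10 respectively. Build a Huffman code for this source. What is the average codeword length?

Repeatedly combine the two least-probable nodes; the expected code length is the sum of the merged weights.
merge 1/10 + 7/50 → 6/25
merge 19/100 + 6/25 → 43/100
merge 43/100 + 57/100 → 1
L = 6/25 + 43/100 + 1 = 167/100 = 1.67 bits/symbol.

1.67 bits/symbol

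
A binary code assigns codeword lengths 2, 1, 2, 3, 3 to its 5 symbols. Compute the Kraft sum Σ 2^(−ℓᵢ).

With common denominator 2^3 = 8: Σ 2^(−ℓᵢ) = 2/8 + 4/8 + 2/8 + 1/8 + 1/8 = 10/8 = 1.25.

1.25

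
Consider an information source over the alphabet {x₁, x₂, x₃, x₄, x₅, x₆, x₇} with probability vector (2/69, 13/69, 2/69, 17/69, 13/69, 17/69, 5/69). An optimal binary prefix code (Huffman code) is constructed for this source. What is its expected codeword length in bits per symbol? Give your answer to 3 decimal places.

2.507 bits/symbol

Repeatedly combine the two least-probable nodes; the expected code length is the sum of the merged weights.
merge 2/69 + 2/69 → 4/69
merge 4/69 + 5/69 → 3/23
merge 3/23 + 13/69 → 22/69
merge 13/69 + 17/69 → 10/23
merge 17/69 + 22/69 → 13/23
merge 10/23 + 13/23 → 1
L = 4/69 + 3/23 + 22/69 + 10/23 + 13/23 + 1 = 173/69 ≈ 2.507 bits/symbol.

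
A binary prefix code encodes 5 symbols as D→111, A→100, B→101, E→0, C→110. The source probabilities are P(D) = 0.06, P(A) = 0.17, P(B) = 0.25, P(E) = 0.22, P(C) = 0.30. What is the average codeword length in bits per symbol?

L̄ = Σ pᵢ·ℓᵢ = 0.06·3 + 0.17·3 + 0.25·3 + 0.22·1 + 0.30·3 = 2.56 bits/symbol.

2.56 bits/symbol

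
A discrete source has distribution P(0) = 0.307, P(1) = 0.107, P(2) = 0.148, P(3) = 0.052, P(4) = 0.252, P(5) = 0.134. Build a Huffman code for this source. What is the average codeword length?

Repeatedly combine the two least-probable nodes; the expected code length is the sum of the merged weights.
merge 13/250 + 107/1000 → 159/1000
merge 67/500 + 37/250 → 141/500
merge 159/1000 + 63/250 → 411/1000
merge 141/500 + 307/1000 → 589/1000
merge 411/1000 + 589/1000 → 1
L = 159/1000 + 141/500 + 411/1000 + 589/1000 + 1 = 2441/1000 = 2.441 bits/symbol.

2.441 bits/symbol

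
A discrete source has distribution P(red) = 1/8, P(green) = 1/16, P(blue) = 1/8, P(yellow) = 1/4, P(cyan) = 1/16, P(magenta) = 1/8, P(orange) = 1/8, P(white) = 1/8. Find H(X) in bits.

Each probability is a power of 1/2, so log₂(1/p) is an integer.
H = Σ p·log₂(1/p) = 1/8·3 + 1/16·4 + 1/8·3 + 1/4·2 + 1/16·4 + 1/8·3 + 1/8·3 + 1/8·3 = 2.875 bits.

2.875 bits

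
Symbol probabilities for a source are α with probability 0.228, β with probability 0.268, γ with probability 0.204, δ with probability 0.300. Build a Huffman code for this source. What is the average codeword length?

2 bits/symbol

Repeatedly combine the two least-probable nodes; the expected code length is the sum of the merged weights.
merge 51/250 + 57/250 → 54/125
merge 67/250 + 3/10 → 71/125
merge 54/125 + 71/125 → 1
L = 54/125 + 71/125 + 1 = 2 bits/symbol.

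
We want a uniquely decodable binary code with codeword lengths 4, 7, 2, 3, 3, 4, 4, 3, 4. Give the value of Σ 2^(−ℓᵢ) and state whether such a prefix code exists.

With common denominator 2^7 = 128: Σ 2^(−ℓᵢ) = 8/128 + 1/128 + 32/128 + 16/128 + 16/128 + 8/128 + 8/128 + 16/128 + 8/128 = 113/128 = 0.8828125.
Kraft's inequality requires Σ ≤ 1; here Σ = 0.8828125 ≤ 1, so such a prefix code exists.

0.8828125; yes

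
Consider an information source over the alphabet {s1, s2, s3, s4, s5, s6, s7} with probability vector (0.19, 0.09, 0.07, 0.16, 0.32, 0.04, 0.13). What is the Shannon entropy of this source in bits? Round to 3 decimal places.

H = −Σ pᵢ log₂ pᵢ.
−0.19·log₂(0.19) = 0.4552
−0.09·log₂(0.09) = 0.3127
−0.07·log₂(0.07) = 0.2686
−0.16·log₂(0.16) = 0.4230
−0.32·log₂(0.32) = 0.5260
−0.04·log₂(0.04) = 0.1858
−0.13·log₂(0.13) = 0.3826
Sum ≈ 2.5539 → 2.554 bits.

2.554 bits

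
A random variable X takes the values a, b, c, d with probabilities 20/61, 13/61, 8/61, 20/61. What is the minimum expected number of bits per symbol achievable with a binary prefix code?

2 bits/symbol

Repeatedly combine the two least-probable nodes; the expected code length is the sum of the merged weights.
merge 8/61 + 13/61 → 21/61
merge 20/61 + 20/61 → 40/61
merge 21/61 + 40/61 → 1
L = 21/61 + 40/61 + 1 = 2 bits/symbol.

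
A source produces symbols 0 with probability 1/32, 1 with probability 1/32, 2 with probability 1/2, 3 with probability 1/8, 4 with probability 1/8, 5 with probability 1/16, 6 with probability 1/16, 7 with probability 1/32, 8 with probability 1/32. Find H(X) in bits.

2.375 bits

Each probability is a power of 1/2, so log₂(1/p) is an integer.
H = Σ p·log₂(1/p) = 1/32·5 + 1/32·5 + 1/2·1 + 1/8·3 + 1/8·3 + 1/16·4 + 1/16·4 + 1/32·5 + 1/32·5 = 2.375 bits.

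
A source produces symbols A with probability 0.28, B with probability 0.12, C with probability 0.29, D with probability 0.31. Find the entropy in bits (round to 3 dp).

H = −Σ pᵢ log₂ pᵢ.
−0.28·log₂(0.28) = 0.5142
−0.12·log₂(0.12) = 0.3671
−0.29·log₂(0.29) = 0.5179
−0.31·log₂(0.31) = 0.5238
Sum ≈ 1.9230 → 1.923 bits.

1.923 bits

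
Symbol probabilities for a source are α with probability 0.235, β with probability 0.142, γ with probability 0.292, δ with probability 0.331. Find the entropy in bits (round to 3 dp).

1.937 bits

H = −Σ pᵢ log₂ pᵢ.
−0.235·log₂(0.235) = 0.4910
−0.142·log₂(0.142) = 0.3999
−0.292·log₂(0.292) = 0.5186
−0.331·log₂(0.331) = 0.5280
Sum ≈ 1.9374 → 1.937 bits.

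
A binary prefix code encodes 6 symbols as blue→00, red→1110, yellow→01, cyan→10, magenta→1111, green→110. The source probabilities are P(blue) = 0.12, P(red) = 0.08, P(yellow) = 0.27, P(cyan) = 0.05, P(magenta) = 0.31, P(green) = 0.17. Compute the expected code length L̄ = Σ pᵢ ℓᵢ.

L̄ = Σ pᵢ·ℓᵢ = 0.12·2 + 0.08·4 + 0.27·2 + 0.05·2 + 0.31·4 + 0.17·3 = 2.95 bits/symbol.

2.95 bits/symbol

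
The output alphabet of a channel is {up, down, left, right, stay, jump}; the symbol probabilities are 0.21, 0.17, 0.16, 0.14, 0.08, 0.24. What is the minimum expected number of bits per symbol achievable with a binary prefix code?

Repeatedly combine the two least-probable nodes; the expected code length is the sum of the merged weights.
merge 2/25 + 7/50 → 11/50
merge 4/25 + 17/100 → 33/100
merge 21/100 + 11/50 → 43/100
merge 6/25 + 33/100 → 57/100
merge 43/100 + 57/100 → 1
L = 11/50 + 33/100 + 43/100 + 57/100 + 1 = 51/20 = 2.55 bits/symbol.

2.55 bits/symbol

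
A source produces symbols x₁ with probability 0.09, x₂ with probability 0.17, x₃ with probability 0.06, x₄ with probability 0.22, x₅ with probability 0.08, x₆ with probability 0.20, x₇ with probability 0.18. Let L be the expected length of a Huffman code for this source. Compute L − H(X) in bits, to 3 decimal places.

Entropy H = −Σ p log₂ p ≈ 2.6725 bits.
Huffman merges: 3/50+2/25→7/50; 9/100+7/50→23/100; 17/100+9/50→7/20; 1/5+11/50→21/50; 23/100+7/20→29/50; 21/50+29/50→1. L = 68/25 ≈ 2.7200.
L − H = 2.7200 − 2.6725 = 0.047 bits.

0.047 bits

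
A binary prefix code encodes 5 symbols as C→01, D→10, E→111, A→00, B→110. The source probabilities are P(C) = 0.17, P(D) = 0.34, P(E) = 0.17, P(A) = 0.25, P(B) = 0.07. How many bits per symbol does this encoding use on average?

L̄ = Σ pᵢ·ℓᵢ = 0.17·2 + 0.34·2 + 0.17·3 + 0.25·2 + 0.07·3 = 2.24 bits/symbol.

2.24 bits/symbol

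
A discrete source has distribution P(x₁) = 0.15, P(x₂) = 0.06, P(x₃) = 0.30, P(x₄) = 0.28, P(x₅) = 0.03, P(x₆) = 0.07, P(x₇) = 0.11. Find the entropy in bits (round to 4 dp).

H = −Σ pᵢ log₂ pᵢ.
−0.15·log₂(0.15) = 0.4105
−0.06·log₂(0.06) = 0.2435
−0.30·log₂(0.30) = 0.5211
−0.28·log₂(0.28) = 0.5142
−0.03·log₂(0.03) = 0.1518
−0.07·log₂(0.07) = 0.2686
−0.11·log₂(0.11) = 0.3503
Sum ≈ 2.4600 → 2.4600 bits.

2.4600 bits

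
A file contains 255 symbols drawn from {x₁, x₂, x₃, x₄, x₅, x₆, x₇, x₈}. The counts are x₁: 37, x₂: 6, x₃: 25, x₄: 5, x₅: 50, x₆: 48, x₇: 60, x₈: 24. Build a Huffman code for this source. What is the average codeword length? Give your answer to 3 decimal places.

2.749 bits/symbol

Probabilities are the counts divided by 255.
Repeatedly combine the two least-probable nodes; the expected code length is the sum of the merged weights.
merge 1/51 + 2/85 → 11/255
merge 11/255 + 8/85 → 7/51
merge 5/51 + 7/51 → 4/17
merge 37/255 + 16/85 → 1/3
merge 10/51 + 4/17 → 22/51
merge 4/17 + 1/3 → 29/51
merge 22/51 + 29/51 → 1
L = 11/255 + 7/51 + 4/17 + 1/3 + 22/51 + 29/51 + 1 = 701/255 ≈ 2.749 bits/symbol.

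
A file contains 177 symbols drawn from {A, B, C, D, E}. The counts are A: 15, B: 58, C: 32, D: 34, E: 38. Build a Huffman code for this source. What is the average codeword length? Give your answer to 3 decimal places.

2.266 bits/symbol

Probabilities are the counts divided by 177.
Repeatedly combine the two least-probable nodes; the expected code length is the sum of the merged weights.
merge 5/59 + 32/177 → 47/177
merge 34/177 + 38/177 → 24/59
merge 47/177 + 58/177 → 35/59
merge 24/59 + 35/59 → 1
L = 47/177 + 24/59 + 35/59 + 1 = 401/177 ≈ 2.266 bits/symbol.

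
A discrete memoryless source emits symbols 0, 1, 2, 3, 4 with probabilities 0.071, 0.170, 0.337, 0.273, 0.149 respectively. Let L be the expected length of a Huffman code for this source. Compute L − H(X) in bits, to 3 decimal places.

0.065 bits

Entropy H = −Σ p log₂ p ≈ 2.1549 bits.
Huffman merges: 71/1000+149/1000→11/50; 17/100+11/50→39/100; 273/1000+337/1000→61/100; 39/100+61/100→1. L = 111/50 ≈ 2.2200.
L − H = 2.2200 − 2.1549 = 0.065 bits.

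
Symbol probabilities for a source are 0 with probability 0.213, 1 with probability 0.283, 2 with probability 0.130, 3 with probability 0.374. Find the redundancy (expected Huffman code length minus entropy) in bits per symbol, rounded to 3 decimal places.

Entropy H = −Σ p log₂ p ≈ 1.9039 bits.
Huffman merges: 13/100+213/1000→343/1000; 283/1000+343/1000→313/500; 187/500+313/500→1. L = 1969/1000 ≈ 1.9690.
L − H = 1.9690 − 1.9039 = 0.065 bits.

0.065 bits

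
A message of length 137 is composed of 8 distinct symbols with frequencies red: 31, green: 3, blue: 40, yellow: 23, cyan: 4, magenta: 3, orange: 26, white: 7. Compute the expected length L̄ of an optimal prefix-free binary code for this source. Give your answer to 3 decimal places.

Probabilities are the counts divided by 137.
Repeatedly combine the two least-probable nodes; the expected code length is the sum of the merged weights.
merge 3/137 + 3/137 → 6/137
merge 4/137 + 6/137 → 10/137
merge 7/137 + 10/137 → 17/137
merge 17/137 + 23/137 → 40/137
merge 26/137 + 31/137 → 57/137
merge 40/137 + 40/137 → 80/137
merge 57/137 + 80/137 → 1
L = 6/137 + 10/137 + 17/137 + 40/137 + 57/137 + 80/137 + 1 = 347/137 ≈ 2.533 bits/symbol.

2.533 bits/symbol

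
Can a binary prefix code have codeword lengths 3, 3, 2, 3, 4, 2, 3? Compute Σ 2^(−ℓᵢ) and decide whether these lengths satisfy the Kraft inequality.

With common denominator 2^4 = 16: Σ 2^(−ℓᵢ) = 2/16 + 2/16 + 4/16 + 2/16 + 1/16 + 4/16 + 2/16 = 17/16 = 1.0625.
Kraft's inequality requires Σ ≤ 1; here Σ = 1.0625 > 1, so no such prefix code exists.

1.0625; no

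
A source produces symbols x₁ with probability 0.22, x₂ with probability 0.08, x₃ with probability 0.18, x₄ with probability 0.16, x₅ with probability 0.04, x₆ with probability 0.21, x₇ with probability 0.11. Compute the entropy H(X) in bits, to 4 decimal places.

2.6493 bits

H = −Σ pᵢ log₂ pᵢ.
−0.22·log₂(0.22) = 0.4806
−0.08·log₂(0.08) = 0.2915
−0.18·log₂(0.18) = 0.4453
−0.16·log₂(0.16) = 0.4230
−0.04·log₂(0.04) = 0.1858
−0.21·log₂(0.21) = 0.4728
−0.11·log₂(0.11) = 0.3503
Sum ≈ 2.6493 → 2.6493 bits.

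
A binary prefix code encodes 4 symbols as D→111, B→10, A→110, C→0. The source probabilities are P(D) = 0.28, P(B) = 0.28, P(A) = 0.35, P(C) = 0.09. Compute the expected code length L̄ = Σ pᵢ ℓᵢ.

2.54 bits/symbol

L̄ = Σ pᵢ·ℓᵢ = 0.28·3 + 0.28·2 + 0.35·3 + 0.09·1 = 2.54 bits/symbol.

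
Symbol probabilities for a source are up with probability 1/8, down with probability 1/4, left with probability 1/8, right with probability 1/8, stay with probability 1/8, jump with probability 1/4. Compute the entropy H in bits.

Each probability is a power of 1/2, so log₂(1/p) is an integer.
H = Σ p·log₂(1/p) = 1/8·3 + 1/4·2 + 1/8·3 + 1/8·3 + 1/8·3 + 1/4·2 = 2.5 bits.

2.5 bits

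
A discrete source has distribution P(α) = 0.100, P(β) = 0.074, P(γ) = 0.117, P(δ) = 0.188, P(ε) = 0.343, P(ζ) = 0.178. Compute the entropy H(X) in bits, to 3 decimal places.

H = −Σ pᵢ log₂ pᵢ.
−0.100·log₂(0.100) = 0.3322
−0.074·log₂(0.074) = 0.2780
−0.117·log₂(0.117) = 0.3622
−0.188·log₂(0.188) = 0.4533
−0.343·log₂(0.343) = 0.5295
−0.178·log₂(0.178) = 0.4432
Sum ≈ 2.3984 → 2.398 bits.

2.398 bits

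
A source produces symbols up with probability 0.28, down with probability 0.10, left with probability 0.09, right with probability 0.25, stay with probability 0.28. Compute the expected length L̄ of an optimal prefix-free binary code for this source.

2.19 bits/symbol

Repeatedly combine the two least-probable nodes; the expected code length is the sum of the merged weights.
merge 9/100 + 1/10 → 19/100
merge 19/100 + 1/4 → 11/25
merge 7/25 + 7/25 → 14/25
merge 11/25 + 14/25 → 1
L = 19/100 + 11/25 + 14/25 + 1 = 219/100 = 2.19 bits/symbol.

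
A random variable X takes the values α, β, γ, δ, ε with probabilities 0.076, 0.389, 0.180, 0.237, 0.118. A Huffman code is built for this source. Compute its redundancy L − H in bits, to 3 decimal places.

0.065 bits

Entropy H = −Σ p log₂ p ≈ 2.1138 bits.
Huffman merges: 19/250+59/500→97/500; 9/50+97/500→187/500; 237/1000+187/500→611/1000; 389/1000+611/1000→1. L = 2179/1000 ≈ 2.1790.
L − H = 2.1790 − 2.1138 = 0.065 bits.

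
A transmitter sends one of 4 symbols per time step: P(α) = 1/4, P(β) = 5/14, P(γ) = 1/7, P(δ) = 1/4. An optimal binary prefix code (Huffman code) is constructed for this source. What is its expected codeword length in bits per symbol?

2 bits/symbol

Repeatedly combine the two least-probable nodes; the expected code length is the sum of the merged weights.
merge 1/7 + 1/4 → 11/28
merge 1/4 + 5/14 → 17/28
merge 11/28 + 17/28 → 1
L = 11/28 + 17/28 + 1 = 2 bits/symbol.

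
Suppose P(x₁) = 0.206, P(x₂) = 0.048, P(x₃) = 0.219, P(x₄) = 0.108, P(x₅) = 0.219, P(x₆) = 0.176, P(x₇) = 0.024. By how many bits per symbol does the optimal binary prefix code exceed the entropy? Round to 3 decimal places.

0.051 bits

Entropy H = −Σ p log₂ p ≈ 2.5565 bits.
Huffman merges: 3/125+6/125→9/125; 9/125+27/250→9/50; 22/125+9/50→89/250; 103/500+219/1000→17/40; 219/1000+89/250→23/40; 17/40+23/40→1. L = 326/125 ≈ 2.6080.
L − H = 2.6080 − 2.5565 = 0.051 bits.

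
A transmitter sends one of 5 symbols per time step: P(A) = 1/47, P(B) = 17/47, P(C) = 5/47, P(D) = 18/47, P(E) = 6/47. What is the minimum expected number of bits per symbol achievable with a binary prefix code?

2 bits/symbol

Repeatedly combine the two least-probable nodes; the expected code length is the sum of the merged weights.
merge 1/47 + 5/47 → 6/47
merge 6/47 + 6/47 → 12/47
merge 12/47 + 17/47 → 29/47
merge 18/47 + 29/47 → 1
L = 6/47 + 12/47 + 29/47 + 1 = 2 bits/symbol.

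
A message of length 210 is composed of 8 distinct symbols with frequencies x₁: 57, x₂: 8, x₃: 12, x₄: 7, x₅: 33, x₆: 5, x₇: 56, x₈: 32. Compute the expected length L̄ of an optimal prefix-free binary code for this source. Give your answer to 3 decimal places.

Probabilities are the counts divided by 210.
Repeatedly combine the two least-probable nodes; the expected code length is the sum of the merged weights.
merge 1/42 + 1/30 → 2/35
merge 4/105 + 2/35 → 2/21
merge 2/35 + 2/21 → 16/105
merge 16/105 + 16/105 → 32/105
merge 11/70 + 4/15 → 89/210
merge 19/70 + 32/105 → 121/210
merge 89/210 + 121/210 → 1
L = 2/35 + 2/21 + 16/105 + 32/105 + 89/210 + 121/210 + 1 = 274/105 ≈ 2.610 bits/symbol.

2.610 bits/symbol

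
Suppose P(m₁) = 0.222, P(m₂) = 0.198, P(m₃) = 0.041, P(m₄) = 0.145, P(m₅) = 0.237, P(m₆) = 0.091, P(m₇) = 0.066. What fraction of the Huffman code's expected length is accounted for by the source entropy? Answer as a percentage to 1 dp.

Entropy H = −Σ p log₂ p ≈ 2.6033 bits.
Huffman merges: 41/1000+33/500→107/1000; 91/1000+107/1000→99/500; 29/200+99/500→343/1000; 99/500+111/500→21/50; 237/1000+343/1000→29/50; 21/50+29/50→1. L = 331/125 ≈ 2.6480.
Efficiency = H/L = 2.6033/2.6480 = 98.3%.

98.3%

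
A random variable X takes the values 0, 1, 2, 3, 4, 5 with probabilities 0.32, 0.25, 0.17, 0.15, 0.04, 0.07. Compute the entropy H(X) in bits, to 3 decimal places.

H = −Σ pᵢ log₂ pᵢ.
−0.32·log₂(0.32) = 0.5260
−0.25·log₂(0.25) = 0.5000
−0.17·log₂(0.17) = 0.4346
−0.15·log₂(0.15) = 0.4105
−0.04·log₂(0.04) = 0.1858
−0.07·log₂(0.07) = 0.2686
Sum ≈ 2.3255 → 2.325 bits.

2.325 bits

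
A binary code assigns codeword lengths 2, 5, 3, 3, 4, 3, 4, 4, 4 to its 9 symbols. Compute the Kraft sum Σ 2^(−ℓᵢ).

0.90625

With common denominator 2^5 = 32: Σ 2^(−ℓᵢ) = 8/32 + 1/32 + 4/32 + 4/32 + 2/32 + 4/32 + 2/32 + 2/32 + 2/32 = 29/32 = 0.90625.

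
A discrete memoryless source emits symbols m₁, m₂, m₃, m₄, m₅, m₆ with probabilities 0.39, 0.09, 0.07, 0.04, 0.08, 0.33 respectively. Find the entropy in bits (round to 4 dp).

H = −Σ pᵢ log₂ pᵢ.
−0.39·log₂(0.39) = 0.5298
−0.09·log₂(0.09) = 0.3127
−0.07·log₂(0.07) = 0.2686
−0.04·log₂(0.04) = 0.1858
−0.08·log₂(0.08) = 0.2915
−0.33·log₂(0.33) = 0.5278
Sum ≈ 2.1161 → 2.1161 bits.

2.1161 bits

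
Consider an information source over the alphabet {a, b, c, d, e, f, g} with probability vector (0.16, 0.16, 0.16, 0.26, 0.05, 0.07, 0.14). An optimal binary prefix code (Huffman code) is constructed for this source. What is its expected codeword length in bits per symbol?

Repeatedly combine the two least-probable nodes; the expected code length is the sum of the merged weights.
merge 1/20 + 7/100 → 3/25
merge 3/25 + 7/50 → 13/50
merge 4/25 + 4/25 → 8/25
merge 4/25 + 13/50 → 21/50
merge 13/50 + 8/25 → 29/50
merge 21/50 + 29/50 → 1
L = 3/25 + 13/50 + 8/25 + 21/50 + 29/50 + 1 = 27/10 = 2.7 bits/symbol.

2.7 bits/symbol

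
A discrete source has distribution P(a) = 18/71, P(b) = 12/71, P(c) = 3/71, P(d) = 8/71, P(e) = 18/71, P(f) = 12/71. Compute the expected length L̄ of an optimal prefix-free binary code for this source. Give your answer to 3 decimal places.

2.479 bits/symbol

Repeatedly combine the two least-probable nodes; the expected code length is the sum of the merged weights.
merge 3/71 + 8/71 → 11/71
merge 11/71 + 12/71 → 23/71
merge 12/71 + 18/71 → 30/71
merge 18/71 + 23/71 → 41/71
merge 30/71 + 41/71 → 1
L = 11/71 + 23/71 + 30/71 + 41/71 + 1 = 176/71 ≈ 2.479 bits/symbol.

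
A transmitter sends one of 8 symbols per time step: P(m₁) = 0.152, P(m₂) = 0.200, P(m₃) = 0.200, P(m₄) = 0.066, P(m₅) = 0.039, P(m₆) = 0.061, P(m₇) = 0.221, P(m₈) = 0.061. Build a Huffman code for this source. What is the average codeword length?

2.806 bits/symbol

Repeatedly combine the two least-probable nodes; the expected code length is the sum of the merged weights.
merge 39/1000 + 61/1000 → 1/10
merge 61/1000 + 33/500 → 127/1000
merge 1/10 + 127/1000 → 227/1000
merge 19/125 + 1/5 → 44/125
merge 1/5 + 221/1000 → 421/1000
merge 227/1000 + 44/125 → 579/1000
merge 421/1000 + 579/1000 → 1
L = 1/10 + 127/1000 + 227/1000 + 44/125 + 421/1000 + 579/1000 + 1 = 1403/500 = 2.806 bits/symbol.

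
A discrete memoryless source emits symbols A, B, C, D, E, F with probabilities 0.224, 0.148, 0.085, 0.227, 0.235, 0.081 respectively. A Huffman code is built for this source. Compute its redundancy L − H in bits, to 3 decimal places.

0.016 bits

Entropy H = −Σ p log₂ p ≈ 2.4640 bits.
Huffman merges: 81/1000+17/200→83/500; 37/250+83/500→157/500; 28/125+227/1000→451/1000; 47/200+157/500→549/1000; 451/1000+549/1000→1. L = 62/25 ≈ 2.4800.
L − H = 2.4800 − 2.4640 = 0.016 bits.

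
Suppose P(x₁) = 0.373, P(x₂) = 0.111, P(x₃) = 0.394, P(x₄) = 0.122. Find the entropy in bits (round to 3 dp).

1.782 bits

H = −Σ pᵢ log₂ pᵢ.
−0.373·log₂(0.373) = 0.5307
−0.111·log₂(0.111) = 0.3520
−0.394·log₂(0.394) = 0.5294
−0.122·log₂(0.122) = 0.3703
Sum ≈ 1.7824 → 1.782 bits.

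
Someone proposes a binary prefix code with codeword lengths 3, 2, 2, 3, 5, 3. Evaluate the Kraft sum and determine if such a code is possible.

0.90625; yes

With common denominator 2^5 = 32: Σ 2^(−ℓᵢ) = 4/32 + 8/32 + 8/32 + 4/32 + 1/32 + 4/32 = 29/32 = 0.90625.
Kraft's inequality requires Σ ≤ 1; here Σ = 0.90625 ≤ 1, so such a prefix code exists.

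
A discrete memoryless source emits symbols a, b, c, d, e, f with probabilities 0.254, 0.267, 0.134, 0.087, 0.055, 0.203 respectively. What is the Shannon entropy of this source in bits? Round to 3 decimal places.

2.403 bits

H = −Σ pᵢ log₂ pᵢ.
−0.254·log₂(0.254) = 0.5022
−0.267·log₂(0.267) = 0.5087
−0.134·log₂(0.134) = 0.3886
−0.087·log₂(0.087) = 0.3065
−0.055·log₂(0.055) = 0.2301
−0.203·log₂(0.203) = 0.4670
Sum ≈ 2.4030 → 2.403 bits.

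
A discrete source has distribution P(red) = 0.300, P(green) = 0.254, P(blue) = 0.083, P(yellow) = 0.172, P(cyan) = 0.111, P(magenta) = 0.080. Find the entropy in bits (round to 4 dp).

H = −Σ pᵢ log₂ pᵢ.
−0.300·log₂(0.300) = 0.5211
−0.254·log₂(0.254) = 0.5022
−0.083·log₂(0.083) = 0.2980
−0.172·log₂(0.172) = 0.4368
−0.111·log₂(0.111) = 0.3520
−0.080·log₂(0.080) = 0.2915
Sum ≈ 2.4016 → 2.4016 bits.

2.4016 bits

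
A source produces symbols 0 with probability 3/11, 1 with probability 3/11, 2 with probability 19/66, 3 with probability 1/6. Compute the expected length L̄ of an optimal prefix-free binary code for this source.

Repeatedly combine the two least-probable nodes; the expected code length is the sum of the merged weights.
merge 1/6 + 3/11 → 29/66
merge 3/11 + 19/66 → 37/66
merge 29/66 + 37/66 → 1
L = 29/66 + 37/66 + 1 = 2 bits/symbol.

2 bits/symbol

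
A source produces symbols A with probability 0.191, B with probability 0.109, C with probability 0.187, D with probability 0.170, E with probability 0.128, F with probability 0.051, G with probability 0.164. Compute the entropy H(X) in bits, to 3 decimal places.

H = −Σ pᵢ log₂ pᵢ.
−0.191·log₂(0.191) = 0.4562
−0.109·log₂(0.109) = 0.3485
−0.187·log₂(0.187) = 0.4523
−0.170·log₂(0.170) = 0.4346
−0.128·log₂(0.128) = 0.3796
−0.051·log₂(0.051) = 0.2190
−0.164·log₂(0.164) = 0.4278
Sum ≈ 2.7180 → 2.718 bits.

2.718 bits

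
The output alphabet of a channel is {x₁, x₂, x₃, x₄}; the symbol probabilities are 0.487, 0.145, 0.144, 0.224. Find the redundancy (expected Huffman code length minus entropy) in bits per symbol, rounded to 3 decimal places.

Entropy H = −Σ p log₂ p ≈ 1.7956 bits.
Huffman merges: 18/125+29/200→289/1000; 28/125+289/1000→513/1000; 487/1000+513/1000→1. L = 901/500 ≈ 1.8020.
L − H = 1.8020 − 1.7956 = 0.006 bits.

0.006 bits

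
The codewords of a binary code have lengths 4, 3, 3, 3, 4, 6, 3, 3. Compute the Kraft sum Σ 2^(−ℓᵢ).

0.765625

With common denominator 2^6 = 64: Σ 2^(−ℓᵢ) = 4/64 + 8/64 + 8/64 + 8/64 + 4/64 + 1/64 + 8/64 + 8/64 = 49/64 = 0.765625.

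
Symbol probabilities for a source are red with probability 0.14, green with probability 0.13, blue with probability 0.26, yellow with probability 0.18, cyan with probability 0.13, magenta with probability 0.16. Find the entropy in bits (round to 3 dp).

2.536 bits

H = −Σ pᵢ log₂ pᵢ.
−0.14·log₂(0.14) = 0.3971
−0.13·log₂(0.13) = 0.3826
−0.26·log₂(0.26) = 0.5053
−0.18·log₂(0.18) = 0.4453
−0.13·log₂(0.13) = 0.3826
−0.16·log₂(0.16) = 0.4230
Sum ≈ 2.5360 → 2.536 bits.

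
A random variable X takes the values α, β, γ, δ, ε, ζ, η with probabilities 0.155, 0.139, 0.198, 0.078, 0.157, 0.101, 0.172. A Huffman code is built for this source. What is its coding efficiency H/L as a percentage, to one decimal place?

Entropy H = −Σ p log₂ p ≈ 2.7525 bits.
Huffman merges: 39/500+101/1000→179/1000; 139/1000+31/200→147/500; 157/1000+43/250→329/1000; 179/1000+99/500→377/1000; 147/500+329/1000→623/1000; 377/1000+623/1000→1. L = 1401/500 ≈ 2.8020.
Efficiency = H/L = 2.7525/2.8020 = 98.2%.

98.2%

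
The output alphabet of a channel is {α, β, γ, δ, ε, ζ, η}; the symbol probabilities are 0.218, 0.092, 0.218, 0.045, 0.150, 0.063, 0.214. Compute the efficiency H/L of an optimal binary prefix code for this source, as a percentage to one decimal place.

98.3%

Entropy H = −Σ p log₂ p ≈ 2.6140 bits.
Huffman merges: 9/200+63/1000→27/250; 23/250+27/250→1/5; 3/20+1/5→7/20; 107/500+109/500→54/125; 109/500+7/20→71/125; 54/125+71/125→1. L = 1329/500 ≈ 2.6580.
Efficiency = H/L = 2.6140/2.6580 = 98.3%.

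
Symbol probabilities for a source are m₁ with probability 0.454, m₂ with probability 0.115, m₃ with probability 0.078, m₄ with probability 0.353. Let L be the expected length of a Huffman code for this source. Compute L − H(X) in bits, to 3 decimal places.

0.046 bits

Entropy H = −Σ p log₂ p ≈ 1.6934 bits.
Huffman merges: 39/500+23/200→193/1000; 193/1000+353/1000→273/500; 227/500+273/500→1. L = 1739/1000 ≈ 1.7390.
L − H = 1.7390 − 1.6934 = 0.046 bits.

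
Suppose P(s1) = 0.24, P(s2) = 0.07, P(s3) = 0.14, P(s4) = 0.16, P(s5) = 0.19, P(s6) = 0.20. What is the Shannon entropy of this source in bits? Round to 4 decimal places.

H = −Σ pᵢ log₂ pᵢ.
−0.24·log₂(0.24) = 0.4941
−0.07·log₂(0.07) = 0.2686
−0.14·log₂(0.14) = 0.3971
−0.16·log₂(0.16) = 0.4230
−0.19·log₂(0.19) = 0.4552
−0.20·log₂(0.20) = 0.4644
Sum ≈ 2.5024 → 2.5024 bits.

2.5024 bits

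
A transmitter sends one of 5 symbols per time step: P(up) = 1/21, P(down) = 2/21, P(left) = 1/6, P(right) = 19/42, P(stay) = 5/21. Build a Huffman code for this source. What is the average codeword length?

2 bits/symbol

Repeatedly combine the two least-probable nodes; the expected code length is the sum of the merged weights.
merge 1/21 + 2/21 → 1/7
merge 1/7 + 1/6 → 13/42
merge 5/21 + 13/42 → 23/42
merge 19/42 + 23/42 → 1
L = 1/7 + 13/42 + 23/42 + 1 = 2 bits/symbol.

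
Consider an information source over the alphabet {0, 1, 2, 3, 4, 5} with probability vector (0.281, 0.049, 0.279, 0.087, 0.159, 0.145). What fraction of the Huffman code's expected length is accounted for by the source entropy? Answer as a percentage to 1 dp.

Entropy H = −Σ p log₂ p ≈ 2.3739 bits.
Huffman merges: 49/1000+87/1000→17/125; 17/125+29/200→281/1000; 159/1000+279/1000→219/500; 281/1000+281/1000→281/500; 219/500+281/500→1. L = 2417/1000 ≈ 2.4170.
Efficiency = H/L = 2.3739/2.4170 = 98.2%.

98.2%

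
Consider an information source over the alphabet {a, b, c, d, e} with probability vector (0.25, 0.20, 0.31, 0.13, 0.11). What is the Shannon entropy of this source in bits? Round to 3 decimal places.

H = −Σ pᵢ log₂ pᵢ.
−0.25·log₂(0.25) = 0.5000
−0.20·log₂(0.20) = 0.4644
−0.31·log₂(0.31) = 0.5238
−0.13·log₂(0.13) = 0.3826
−0.11·log₂(0.11) = 0.3503
Sum ≈ 2.2211 → 2.221 bits.

2.221 bits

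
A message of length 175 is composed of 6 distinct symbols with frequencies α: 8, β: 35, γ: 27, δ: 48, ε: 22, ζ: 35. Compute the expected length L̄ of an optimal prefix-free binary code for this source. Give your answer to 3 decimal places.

Probabilities are the counts divided by 175.
Repeatedly combine the two least-probable nodes; the expected code length is the sum of the merged weights.
merge 8/175 + 22/175 → 6/35
merge 27/175 + 6/35 → 57/175
merge 1/5 + 1/5 → 2/5
merge 48/175 + 57/175 → 3/5
merge 2/5 + 3/5 → 1
L = 6/35 + 57/175 + 2/5 + 3/5 + 1 = 437/175 ≈ 2.497 bits/symbol.

2.497 bits/symbol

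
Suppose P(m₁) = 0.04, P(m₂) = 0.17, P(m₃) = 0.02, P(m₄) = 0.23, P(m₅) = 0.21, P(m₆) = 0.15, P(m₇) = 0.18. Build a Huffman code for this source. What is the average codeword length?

2.62 bits/symbol

Repeatedly combine the two least-probable nodes; the expected code length is the sum of the merged weights.
merge 1/50 + 1/25 → 3/50
merge 3/50 + 3/20 → 21/100
merge 17/100 + 9/50 → 7/20
merge 21/100 + 21/100 → 21/50
merge 23/100 + 7/20 → 29/50
merge 21/50 + 29/50 → 1
L = 3/50 + 21/100 + 7/20 + 21/50 + 29/50 + 1 = 131/50 = 2.62 bits/symbol.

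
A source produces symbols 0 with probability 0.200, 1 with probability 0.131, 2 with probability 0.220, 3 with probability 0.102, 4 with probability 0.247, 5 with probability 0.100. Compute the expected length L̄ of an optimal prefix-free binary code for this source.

2.533 bits/symbol

Repeatedly combine the two least-probable nodes; the expected code length is the sum of the merged weights.
merge 1/10 + 51/500 → 101/500
merge 131/1000 + 1/5 → 331/1000
merge 101/500 + 11/50 → 211/500
merge 247/1000 + 331/1000 → 289/500
merge 211/500 + 289/500 → 1
L = 101/500 + 331/1000 + 211/500 + 289/500 + 1 = 2533/1000 = 2.533 bits/symbol.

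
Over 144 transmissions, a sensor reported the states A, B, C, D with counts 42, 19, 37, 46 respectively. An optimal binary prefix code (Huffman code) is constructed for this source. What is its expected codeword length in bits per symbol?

2 bits/symbol

Probabilities are the counts divided by 144.
Repeatedly combine the two least-probable nodes; the expected code length is the sum of the merged weights.
merge 19/144 + 37/144 → 7/18
merge 7/24 + 23/72 → 11/18
merge 7/18 + 11/18 → 1
L = 7/18 + 11/18 + 1 = 2 bits/symbol.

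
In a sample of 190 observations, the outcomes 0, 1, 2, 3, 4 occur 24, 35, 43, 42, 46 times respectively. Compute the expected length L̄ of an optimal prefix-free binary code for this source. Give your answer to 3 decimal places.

2.311 bits/symbol

Probabilities are the counts divided by 190.
Repeatedly combine the two least-probable nodes; the expected code length is the sum of the merged weights.
merge 12/95 + 7/38 → 59/190
merge 21/95 + 43/190 → 17/38
merge 23/95 + 59/190 → 21/38
merge 17/38 + 21/38 → 1
L = 59/190 + 17/38 + 21/38 + 1 = 439/190 ≈ 2.311 bits/symbol.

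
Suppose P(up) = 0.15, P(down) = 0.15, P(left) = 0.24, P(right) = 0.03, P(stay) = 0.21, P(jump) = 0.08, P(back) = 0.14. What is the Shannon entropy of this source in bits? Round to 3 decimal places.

2.628 bits

H = −Σ pᵢ log₂ pᵢ.
−0.15·log₂(0.15) = 0.4105
−0.15·log₂(0.15) = 0.4105
−0.24·log₂(0.24) = 0.4941
−0.03·log₂(0.03) = 0.1518
−0.21·log₂(0.21) = 0.4728
−0.08·log₂(0.08) = 0.2915
−0.14·log₂(0.14) = 0.3971
Sum ≈ 2.6284 → 2.628 bits.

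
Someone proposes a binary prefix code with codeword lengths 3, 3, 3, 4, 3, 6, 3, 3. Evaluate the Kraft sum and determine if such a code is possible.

With common denominator 2^6 = 64: Σ 2^(−ℓᵢ) = 8/64 + 8/64 + 8/64 + 4/64 + 8/64 + 1/64 + 8/64 + 8/64 = 53/64 = 0.828125.
Kraft's inequality requires Σ ≤ 1; here Σ = 0.828125 ≤ 1, so such a prefix code exists.

0.828125; yes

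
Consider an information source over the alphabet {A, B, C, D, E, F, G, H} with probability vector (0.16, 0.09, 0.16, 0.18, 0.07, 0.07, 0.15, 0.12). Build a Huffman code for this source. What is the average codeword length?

2.96 bits/symbol

Repeatedly combine the two least-probable nodes; the expected code length is the sum of the merged weights.
merge 7/100 + 7/100 → 7/50
merge 9/100 + 3/25 → 21/100
merge 7/50 + 3/20 → 29/100
merge 4/25 + 4/25 → 8/25
merge 9/50 + 21/100 → 39/100
merge 29/100 + 8/25 → 61/100
merge 39/100 + 61/100 → 1
L = 7/50 + 21/100 + 29/100 + 8/25 + 39/100 + 61/100 + 1 = 74/25 = 2.96 bits/symbol.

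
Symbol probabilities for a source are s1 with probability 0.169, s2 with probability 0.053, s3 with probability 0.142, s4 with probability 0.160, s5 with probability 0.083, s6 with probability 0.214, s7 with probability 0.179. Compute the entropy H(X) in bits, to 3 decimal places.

H = −Σ pᵢ log₂ pᵢ.
−0.169·log₂(0.169) = 0.4335
−0.053·log₂(0.053) = 0.2246
−0.142·log₂(0.142) = 0.3999
−0.160·log₂(0.160) = 0.4230
−0.083·log₂(0.083) = 0.2980
−0.214·log₂(0.214) = 0.4760
−0.179·log₂(0.179) = 0.4443
Sum ≈ 2.6993 → 2.699 bits.

2.699 bits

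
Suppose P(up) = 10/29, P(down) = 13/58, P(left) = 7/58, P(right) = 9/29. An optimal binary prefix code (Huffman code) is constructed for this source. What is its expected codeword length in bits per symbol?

2 bits/symbol

Repeatedly combine the two least-probable nodes; the expected code length is the sum of the merged weights.
merge 7/58 + 13/58 → 10/29
merge 9/29 + 10/29 → 19/29
merge 10/29 + 19/29 → 1
L = 10/29 + 19/29 + 1 = 2 bits/symbol.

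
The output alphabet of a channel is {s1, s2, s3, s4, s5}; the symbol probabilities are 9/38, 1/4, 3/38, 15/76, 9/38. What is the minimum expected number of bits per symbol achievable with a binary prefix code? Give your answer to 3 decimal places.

Repeatedly combine the two least-probable nodes; the expected code length is the sum of the merged weights.
merge 3/38 + 15/76 → 21/76
merge 9/38 + 9/38 → 9/19
merge 1/4 + 21/76 → 10/19
merge 9/19 + 10/19 → 1
L = 21/76 + 9/19 + 10/19 + 1 = 173/76 ≈ 2.276 bits/symbol.

2.276 bits/symbol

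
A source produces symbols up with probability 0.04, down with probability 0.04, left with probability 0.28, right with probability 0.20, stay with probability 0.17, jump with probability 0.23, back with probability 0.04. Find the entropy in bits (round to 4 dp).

H = −Σ pᵢ log₂ pᵢ.
−0.04·log₂(0.04) = 0.1858
−0.04·log₂(0.04) = 0.1858
−0.28·log₂(0.28) = 0.5142
−0.20·log₂(0.20) = 0.4644
−0.17·log₂(0.17) = 0.4346
−0.23·log₂(0.23) = 0.4877
−0.04·log₂(0.04) = 0.1858
Sum ≈ 2.4581 → 2.4581 bits.

2.4581 bits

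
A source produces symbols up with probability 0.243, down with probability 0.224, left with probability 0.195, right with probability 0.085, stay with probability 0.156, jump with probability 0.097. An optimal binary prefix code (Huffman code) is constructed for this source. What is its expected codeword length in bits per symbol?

Repeatedly combine the two least-probable nodes; the expected code length is the sum of the merged weights.
merge 17/200 + 97/1000 → 91/500
merge 39/250 + 91/500 → 169/500
merge 39/200 + 28/125 → 419/1000
merge 243/1000 + 169/500 → 581/1000
merge 419/1000 + 581/1000 → 1
L = 91/500 + 169/500 + 419/1000 + 581/1000 + 1 = 63/25 = 2.52 bits/symbol.

2.52 bits/symbol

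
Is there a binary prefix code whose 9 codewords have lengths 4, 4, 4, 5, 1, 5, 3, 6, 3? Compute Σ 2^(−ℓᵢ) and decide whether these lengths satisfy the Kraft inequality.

With common denominator 2^6 = 64: Σ 2^(−ℓᵢ) = 4/64 + 4/64 + 4/64 + 2/64 + 32/64 + 2/64 + 8/64 + 1/64 + 8/64 = 65/64 = 1.015625.
Kraft's inequality requires Σ ≤ 1; here Σ = 1.015625 > 1, so no such prefix code exists.

1.015625; no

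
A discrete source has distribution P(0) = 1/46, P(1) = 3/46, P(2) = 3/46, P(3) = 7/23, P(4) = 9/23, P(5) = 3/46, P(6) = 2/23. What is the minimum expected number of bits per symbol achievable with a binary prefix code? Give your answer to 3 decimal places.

Repeatedly combine the two least-probable nodes; the expected code length is the sum of the merged weights.
merge 1/46 + 3/46 → 2/23
merge 3/46 + 3/46 → 3/23
merge 2/23 + 2/23 → 4/23
merge 3/23 + 4/23 → 7/23
merge 7/23 + 7/23 → 14/23
merge 9/23 + 14/23 → 1
L = 2/23 + 3/23 + 4/23 + 7/23 + 14/23 + 1 = 53/23 ≈ 2.304 bits/symbol.

2.304 bits/symbol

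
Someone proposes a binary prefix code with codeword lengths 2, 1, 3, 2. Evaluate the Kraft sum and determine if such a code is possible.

1.125; no

With common denominator 2^3 = 8: Σ 2^(−ℓᵢ) = 2/8 + 4/8 + 1/8 + 2/8 = 9/8 = 1.125.
Kraft's inequality requires Σ ≤ 1; here Σ = 1.125 > 1, so no such prefix code exists.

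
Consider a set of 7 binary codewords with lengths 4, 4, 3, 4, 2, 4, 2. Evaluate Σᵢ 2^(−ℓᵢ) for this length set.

With common denominator 2^4 = 16: Σ 2^(−ℓᵢ) = 1/16 + 1/16 + 2/16 + 1/16 + 4/16 + 1/16 + 4/16 = 14/16 = 0.875.

0.875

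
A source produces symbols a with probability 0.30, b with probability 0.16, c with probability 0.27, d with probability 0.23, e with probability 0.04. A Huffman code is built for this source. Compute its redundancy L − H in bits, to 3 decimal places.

Entropy H = −Σ p log₂ p ≈ 2.1276 bits.
Huffman merges: 1/25+4/25→1/5; 1/5+23/100→43/100; 27/100+3/10→57/100; 43/100+57/100→1. L = 11/5 ≈ 2.2000.
L − H = 2.2000 − 2.1276 = 0.072 bits.

0.072 bits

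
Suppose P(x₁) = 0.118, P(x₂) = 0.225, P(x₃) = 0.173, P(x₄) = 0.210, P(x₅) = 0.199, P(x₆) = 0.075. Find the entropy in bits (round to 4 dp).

2.5025 bits

H = −Σ pᵢ log₂ pᵢ.
−0.118·log₂(0.118) = 0.3638
−0.225·log₂(0.225) = 0.4842
−0.173·log₂(0.173) = 0.4379
−0.210·log₂(0.210) = 0.4728
−0.199·log₂(0.199) = 0.4635
−0.075·log₂(0.075) = 0.2803
Sum ≈ 2.5025 → 2.5025 bits.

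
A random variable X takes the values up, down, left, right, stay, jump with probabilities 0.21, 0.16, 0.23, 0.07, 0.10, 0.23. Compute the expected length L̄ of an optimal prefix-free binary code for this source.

Repeatedly combine the two least-probable nodes; the expected code length is the sum of the merged weights.
merge 7/100 + 1/10 → 17/100
merge 4/25 + 17/100 → 33/100
merge 21/100 + 23/100 → 11/25
merge 23/100 + 33/100 → 14/25
merge 11/25 + 14/25 → 1
L = 17/100 + 33/100 + 11/25 + 14/25 + 1 = 5/2 = 2.5 bits/symbol.

2.5 bits/symbol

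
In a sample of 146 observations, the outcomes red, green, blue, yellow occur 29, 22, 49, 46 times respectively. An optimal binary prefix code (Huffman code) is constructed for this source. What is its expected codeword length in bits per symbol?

2 bits/symbol

Probabilities are the counts divided by 146.
Repeatedly combine the two least-probable nodes; the expected code length is the sum of the merged weights.
merge 11/73 + 29/146 → 51/146
merge 23/73 + 49/146 → 95/146
merge 51/146 + 95/146 → 1
L = 51/146 + 95/146 + 1 = 2 bits/symbol.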